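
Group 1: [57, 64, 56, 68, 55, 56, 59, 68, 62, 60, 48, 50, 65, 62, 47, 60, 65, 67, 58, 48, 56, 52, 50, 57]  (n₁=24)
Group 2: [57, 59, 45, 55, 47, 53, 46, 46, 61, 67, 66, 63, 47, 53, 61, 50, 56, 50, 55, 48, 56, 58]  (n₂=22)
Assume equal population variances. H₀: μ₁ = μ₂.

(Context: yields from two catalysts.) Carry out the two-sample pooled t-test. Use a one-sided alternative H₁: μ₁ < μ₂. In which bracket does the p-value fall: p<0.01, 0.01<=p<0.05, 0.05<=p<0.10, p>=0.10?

p-value bracket: p>=0.10

x̄₁=57.917, s₁=6.473, n₁=24
x̄₂=54.500, s₂=6.631, n₂=22
s_p² = [23·6.473² + 21·6.631²]/44 = 42.8939
SE = √(s_p²·(1/24+1/22)) = 1.9331
t = (57.917−54.500)/1.9331 = 1.7674
df = 44
p-value (one-sided, H₁ less) = 0.95795
→ bracket: p>=0.10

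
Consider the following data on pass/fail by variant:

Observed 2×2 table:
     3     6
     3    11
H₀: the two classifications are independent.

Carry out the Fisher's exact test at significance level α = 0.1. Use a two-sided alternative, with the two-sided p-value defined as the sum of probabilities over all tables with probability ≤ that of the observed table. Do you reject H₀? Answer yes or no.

Margins: r₁=9, r₂=14, c₁=6, c₂=17, n=23
p_obs = C(9,3)·C(14,3)/C(23,6); sum pmf over tables with pmf ≤ p_obs
p-value (two-sided) = 0.64302
At α=0.1: p ≥ α → fail to reject H₀

reject H₀: no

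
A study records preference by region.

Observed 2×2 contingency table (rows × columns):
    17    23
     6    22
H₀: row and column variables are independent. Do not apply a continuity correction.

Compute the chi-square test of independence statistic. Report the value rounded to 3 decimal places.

Row totals [40, 28], col totals [23, 45], n=68
χ² = (17−13.53)²/13.53 + (23−26.47)²/26.47 + (6−9.47)²/9.47 + (22−18.53)²/18.53 = 3.2672
df = 1

test statistic = 3.267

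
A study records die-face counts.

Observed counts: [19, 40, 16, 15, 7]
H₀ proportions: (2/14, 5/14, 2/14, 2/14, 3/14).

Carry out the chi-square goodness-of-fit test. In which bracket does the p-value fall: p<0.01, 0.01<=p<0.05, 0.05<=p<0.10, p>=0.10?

n = 97; E_i = n·p_i = [13.86, 34.64, 13.86, 13.86, 20.79]
χ² = (19−13.86)²/13.86 + (40−34.64)²/34.64 + (16−13.86)²/13.86 + (15−13.86)²/13.86 + (7−20.79)²/20.79 = 12.3058
df = 4
p-value (upper-tail) = 0.01522
→ bracket: 0.01<=p<0.05

p-value bracket: 0.01<=p<0.05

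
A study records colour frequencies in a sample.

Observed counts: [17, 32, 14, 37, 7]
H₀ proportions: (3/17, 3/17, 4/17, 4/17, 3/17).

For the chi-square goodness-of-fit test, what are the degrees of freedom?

df = k − 1 = 5 − 1 = 4

degrees of freedom = 4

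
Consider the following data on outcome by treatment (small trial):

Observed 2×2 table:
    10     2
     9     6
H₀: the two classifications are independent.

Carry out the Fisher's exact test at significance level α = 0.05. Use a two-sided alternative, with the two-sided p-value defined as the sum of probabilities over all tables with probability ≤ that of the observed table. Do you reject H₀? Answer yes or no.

reject H₀: no

Margins: r₁=12, r₂=15, c₁=19, c₂=8, n=27
p_obs = C(12,10)·C(15,9)/C(27,19); sum pmf over tables with pmf ≤ p_obs
p-value (two-sided) = 0.23575
At α=0.05: p ≥ α → fail to reject H₀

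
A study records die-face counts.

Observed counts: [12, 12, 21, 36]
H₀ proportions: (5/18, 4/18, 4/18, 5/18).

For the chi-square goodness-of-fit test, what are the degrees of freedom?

df = k − 1 = 4 − 1 = 3

degrees of freedom = 3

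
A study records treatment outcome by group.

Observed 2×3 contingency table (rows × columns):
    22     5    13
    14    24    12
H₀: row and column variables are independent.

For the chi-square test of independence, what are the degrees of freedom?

degrees of freedom = 2

df = (r−1)(c−1) = (2−1)·(3−1) = 2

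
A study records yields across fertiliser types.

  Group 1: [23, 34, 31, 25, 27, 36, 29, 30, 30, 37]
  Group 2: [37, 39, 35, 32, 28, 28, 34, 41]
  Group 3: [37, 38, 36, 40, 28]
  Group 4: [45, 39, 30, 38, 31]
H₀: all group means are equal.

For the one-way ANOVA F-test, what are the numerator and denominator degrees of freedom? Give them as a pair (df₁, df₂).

degrees of freedom = [3, 24]

k = 4 groups, N = 28 total
df = (k−1, N−k) = (4−1, 28−4) = (3, 24)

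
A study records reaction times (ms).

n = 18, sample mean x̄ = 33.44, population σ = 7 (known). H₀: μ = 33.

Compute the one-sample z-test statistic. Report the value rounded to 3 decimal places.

SE = σ/√n = 7/√18 = 1.6499
z = (x̄−μ₀)/SE = (33.44−33)/1.6499 = 0.2667

test statistic = 0.267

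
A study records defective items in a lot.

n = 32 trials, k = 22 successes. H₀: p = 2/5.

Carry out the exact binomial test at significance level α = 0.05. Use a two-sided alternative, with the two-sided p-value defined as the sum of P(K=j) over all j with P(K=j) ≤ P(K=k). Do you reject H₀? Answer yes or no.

Exact binomial: n=32, k=22, p₀=2/5=0.4000
P(X=j) = C(n,j)·p₀^j·(1−p₀)^(n−j); p = Σ P(X=j) over j with P(X=j) ≤ P(X=22)
p-value (two-sided) = 0.00165
At α=0.05: p < α → reject H₀

reject H₀: yes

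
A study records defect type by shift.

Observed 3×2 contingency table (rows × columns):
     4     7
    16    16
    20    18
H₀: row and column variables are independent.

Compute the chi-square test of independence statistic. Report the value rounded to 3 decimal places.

test statistic = 0.911

Row totals [11, 32, 38], col totals [40, 41], n=81
χ² = (4−5.43)²/5.43 + (7−5.57)²/5.57 + (16−15.80)²/15.80 + (16−16.20)²/16.20 + (20−18.77)²/18.77 + (18−19.23)²/19.23 = 0.9112
df = 2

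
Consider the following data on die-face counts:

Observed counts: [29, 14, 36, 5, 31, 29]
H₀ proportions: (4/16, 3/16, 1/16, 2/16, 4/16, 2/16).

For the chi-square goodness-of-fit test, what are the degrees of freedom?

degrees of freedom = 5

df = k − 1 = 6 − 1 = 5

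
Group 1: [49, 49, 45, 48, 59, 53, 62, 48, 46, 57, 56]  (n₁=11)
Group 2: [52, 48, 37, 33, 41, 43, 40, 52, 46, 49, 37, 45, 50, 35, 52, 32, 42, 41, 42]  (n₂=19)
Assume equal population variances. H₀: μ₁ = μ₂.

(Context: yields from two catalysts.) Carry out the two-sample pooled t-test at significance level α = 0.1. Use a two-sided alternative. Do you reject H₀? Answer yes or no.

reject H₀: yes

x̄₁=52.000, s₁=5.710, n₁=11
x̄₂=43.000, s₂=6.420, n₂=19
s_p² = [10·5.710² + 18·6.420²]/28 = 38.1429
SE = √(s_p²·(1/11+1/19)) = 2.3399
t = (52.000−43.000)/2.3399 = 3.8463
df = 28
p-value (two-sided) = 0.00063
At α=0.1: p < α → reject H₀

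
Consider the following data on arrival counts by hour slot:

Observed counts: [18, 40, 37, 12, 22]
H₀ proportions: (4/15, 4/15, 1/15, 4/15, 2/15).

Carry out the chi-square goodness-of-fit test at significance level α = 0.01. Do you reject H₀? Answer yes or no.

reject H₀: yes

n = 129; E_i = n·p_i = [34.40, 34.40, 8.60, 34.40, 17.20]
χ² = (18−34.40)²/34.40 + (40−34.40)²/34.40 + (37−8.60)²/8.60 + (12−34.40)²/34.40 + (22−17.20)²/17.20 = 118.4419
df = 4
p-value (upper-tail) = 0.00000
At α=0.01: p < α → reject H₀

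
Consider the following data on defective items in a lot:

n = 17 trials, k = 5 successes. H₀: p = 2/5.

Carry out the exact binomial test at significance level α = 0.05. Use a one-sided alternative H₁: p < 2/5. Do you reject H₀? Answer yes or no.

Exact binomial: n=17, k=5, p₀=2/5=0.4000
P(X≤5) from Σ C(n,i)·p₀^i·(1−p₀)^(n−i)
p-value (one-sided, H₁ less) = 0.26393
At α=0.05: p ≥ α → fail to reject H₀

reject H₀: no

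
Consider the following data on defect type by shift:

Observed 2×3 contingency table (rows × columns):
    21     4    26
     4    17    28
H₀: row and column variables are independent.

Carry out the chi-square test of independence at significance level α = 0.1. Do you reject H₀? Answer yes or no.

reject H₀: yes

Row totals [51, 49], col totals [25, 21, 54], n=100
χ² = (21−12.75)²/12.75 + (4−10.71)²/10.71 + (26−27.54)²/27.54 + (4−12.25)²/12.25 + (17−10.29)²/10.29 + (28−26.46)²/26.46 = 19.6496
df = 2
p-value (upper-tail) = 0.00005
At α=0.1: p < α → reject H₀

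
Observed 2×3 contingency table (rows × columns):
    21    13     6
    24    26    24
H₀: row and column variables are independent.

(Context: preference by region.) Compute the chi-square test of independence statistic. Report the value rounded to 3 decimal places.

test statistic = 5.700

Row totals [40, 74], col totals [45, 39, 30], n=114
χ² = (21−15.79)²/15.79 + (13−13.68)²/13.68 + (6−10.53)²/10.53 + (24−29.21)²/29.21 + (26−25.32)²/25.32 + (24−19.47)²/19.47 = 5.7000
df = 2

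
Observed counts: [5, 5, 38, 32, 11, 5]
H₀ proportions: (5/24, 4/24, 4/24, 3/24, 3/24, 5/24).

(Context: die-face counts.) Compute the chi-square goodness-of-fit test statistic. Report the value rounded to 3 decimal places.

n = 96; E_i = n·p_i = [20.00, 16.00, 16.00, 12.00, 12.00, 20.00]
χ² = (5−20.00)²/20.00 + (5−16.00)²/16.00 + (38−16.00)²/16.00 + (32−12.00)²/12.00 + (11−12.00)²/12.00 + (5−20.00)²/20.00 = 93.7292
df = 5

test statistic = 93.729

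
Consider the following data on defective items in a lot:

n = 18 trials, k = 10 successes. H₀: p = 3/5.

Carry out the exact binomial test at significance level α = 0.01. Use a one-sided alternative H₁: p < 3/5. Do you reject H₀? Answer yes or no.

reject H₀: no

Exact binomial: n=18, k=10, p₀=3/5=0.6000
P(X≤10) from Σ C(n,i)·p₀^i·(1−p₀)^(n−i)
p-value (one-sided, H₁ less) = 0.43656
At α=0.01: p ≥ α → fail to reject H₀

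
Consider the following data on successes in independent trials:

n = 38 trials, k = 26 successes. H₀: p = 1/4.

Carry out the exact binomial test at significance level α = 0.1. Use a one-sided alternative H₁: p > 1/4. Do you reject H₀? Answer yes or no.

reject H₀: yes

Exact binomial: n=38, k=26, p₀=1/4=0.2500
P(X≥26) from Σ C(n,i)·p₀^i·(1−p₀)^(n−i)
p-value (one-sided, H₁ greater) = 0.00000
At α=0.1: p < α → reject H₀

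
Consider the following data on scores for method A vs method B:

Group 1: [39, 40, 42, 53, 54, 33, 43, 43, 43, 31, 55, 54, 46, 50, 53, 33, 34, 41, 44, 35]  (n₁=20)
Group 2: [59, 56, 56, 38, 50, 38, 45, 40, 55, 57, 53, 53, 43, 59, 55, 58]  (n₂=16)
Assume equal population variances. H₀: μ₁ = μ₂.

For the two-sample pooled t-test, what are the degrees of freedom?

df = n₁ + n₂ − 2 = 20 + 16 − 2 = 34

degrees of freedom = 34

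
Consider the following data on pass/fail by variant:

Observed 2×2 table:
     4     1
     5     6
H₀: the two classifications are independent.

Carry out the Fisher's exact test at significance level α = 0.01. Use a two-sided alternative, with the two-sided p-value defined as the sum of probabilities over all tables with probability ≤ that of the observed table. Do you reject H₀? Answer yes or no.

reject H₀: no

Margins: r₁=5, r₂=11, c₁=9, c₂=7, n=16
p_obs = C(5,4)·C(11,5)/C(16,9); sum pmf over tables with pmf ≤ p_obs
p-value (two-sided) = 0.30769
At α=0.01: p ≥ α → fail to reject H₀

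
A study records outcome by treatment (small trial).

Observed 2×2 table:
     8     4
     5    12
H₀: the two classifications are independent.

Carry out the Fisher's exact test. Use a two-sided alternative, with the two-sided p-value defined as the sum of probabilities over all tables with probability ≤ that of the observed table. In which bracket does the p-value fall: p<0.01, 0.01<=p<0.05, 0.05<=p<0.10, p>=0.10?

Margins: r₁=12, r₂=17, c₁=13, c₂=16, n=29
p_obs = C(12,8)·C(17,5)/C(29,13); sum pmf over tables with pmf ≤ p_obs
p-value (two-sided) = 0.06670
→ bracket: 0.05<=p<0.10

p-value bracket: 0.05<=p<0.10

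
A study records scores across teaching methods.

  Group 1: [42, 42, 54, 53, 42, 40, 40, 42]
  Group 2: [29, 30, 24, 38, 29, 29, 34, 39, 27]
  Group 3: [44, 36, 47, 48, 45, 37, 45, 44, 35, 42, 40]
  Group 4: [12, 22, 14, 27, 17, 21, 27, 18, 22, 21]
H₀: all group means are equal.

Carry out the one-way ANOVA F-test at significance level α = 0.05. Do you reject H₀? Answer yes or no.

reject H₀: yes

Group means [44.38, 31.00, 42.09, 20.10], grand mean 34.158
SSB = Σnᵢ(x̄ᵢ−x̄)² = 3593.369; SSW = ΣΣ(x−x̄ᵢ)² = 849.684
MSB = 3593.369/3 = 1197.7895; MSW = 849.684/34 = 24.9907
F = MSB/MSW = 47.9294
df = (3, 34)
p-value (upper-tail) = 0.00000
At α=0.05: p < α → reject H₀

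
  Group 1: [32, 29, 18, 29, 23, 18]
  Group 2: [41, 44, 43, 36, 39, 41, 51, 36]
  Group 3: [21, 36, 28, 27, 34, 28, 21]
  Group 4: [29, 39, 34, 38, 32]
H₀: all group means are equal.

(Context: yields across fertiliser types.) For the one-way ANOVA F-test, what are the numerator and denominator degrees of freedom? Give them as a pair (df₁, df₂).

degrees of freedom = [3, 22]

k = 4 groups, N = 26 total
df = (k−1, N−k) = (4−1, 26−4) = (3, 22)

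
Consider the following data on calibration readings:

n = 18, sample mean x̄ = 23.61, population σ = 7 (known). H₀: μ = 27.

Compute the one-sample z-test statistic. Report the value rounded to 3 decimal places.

test statistic = -2.055

SE = σ/√n = 7/√18 = 1.6499
z = (x̄−μ₀)/SE = (23.61−27)/1.6499 = -2.0547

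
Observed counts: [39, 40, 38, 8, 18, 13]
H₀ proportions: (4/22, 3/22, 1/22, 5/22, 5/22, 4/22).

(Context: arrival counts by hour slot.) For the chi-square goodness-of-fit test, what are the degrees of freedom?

degrees of freedom = 5

df = k − 1 = 6 − 1 = 5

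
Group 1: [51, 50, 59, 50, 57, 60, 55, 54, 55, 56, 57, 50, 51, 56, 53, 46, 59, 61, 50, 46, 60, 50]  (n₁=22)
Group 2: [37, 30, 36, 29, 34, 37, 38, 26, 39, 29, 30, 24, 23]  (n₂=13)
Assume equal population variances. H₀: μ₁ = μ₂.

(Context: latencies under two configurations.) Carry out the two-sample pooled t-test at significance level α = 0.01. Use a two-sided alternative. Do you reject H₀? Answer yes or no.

reject H₀: yes

x̄₁=53.909, s₁=4.503, n₁=22
x̄₂=31.692, s₂=5.483, n₂=13
s_p² = [21·4.503² + 12·5.483²]/33 = 23.8360
SE = √(s_p²·(1/22+1/13)) = 1.7079
t = (53.909−31.692)/1.7079 = 13.0081
df = 33
p-value (two-sided) = 0.00000
At α=0.01: p < α → reject H₀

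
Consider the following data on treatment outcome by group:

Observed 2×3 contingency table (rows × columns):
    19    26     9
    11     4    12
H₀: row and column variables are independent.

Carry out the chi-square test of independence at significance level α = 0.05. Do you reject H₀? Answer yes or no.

reject H₀: yes

Row totals [54, 27], col totals [30, 30, 21], n=81
χ² = (19−20.00)²/20.00 + (26−20.00)²/20.00 + (9−14.00)²/14.00 + (11−10.00)²/10.00 + (4−10.00)²/10.00 + (12−7.00)²/7.00 = 10.9071
df = 2
p-value (upper-tail) = 0.00428
At α=0.05: p < α → reject H₀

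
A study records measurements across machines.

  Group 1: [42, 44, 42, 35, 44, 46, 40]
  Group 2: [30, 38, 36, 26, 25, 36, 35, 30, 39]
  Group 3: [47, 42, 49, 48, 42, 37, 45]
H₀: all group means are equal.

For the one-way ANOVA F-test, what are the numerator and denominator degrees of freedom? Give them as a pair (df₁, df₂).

k = 3 groups, N = 23 total
df = (k−1, N−k) = (3−1, 23−3) = (2, 20)

degrees of freedom = [2, 20]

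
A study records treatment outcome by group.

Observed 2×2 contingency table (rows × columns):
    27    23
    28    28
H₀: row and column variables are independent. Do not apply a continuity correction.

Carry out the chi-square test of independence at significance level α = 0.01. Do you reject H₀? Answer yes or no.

reject H₀: no

Row totals [50, 56], col totals [55, 51], n=106
χ² = (27−25.94)²/25.94 + (23−24.06)²/24.06 + (28−29.06)²/29.06 + (28−26.94)²/26.94 = 0.1693
df = 1
p-value (upper-tail) = 0.68074
At α=0.01: p ≥ α → fail to reject H₀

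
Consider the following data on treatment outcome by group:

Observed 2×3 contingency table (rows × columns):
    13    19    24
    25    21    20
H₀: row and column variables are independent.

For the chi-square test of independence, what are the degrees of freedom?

df = (r−1)(c−1) = (2−1)·(3−1) = 2

degrees of freedom = 2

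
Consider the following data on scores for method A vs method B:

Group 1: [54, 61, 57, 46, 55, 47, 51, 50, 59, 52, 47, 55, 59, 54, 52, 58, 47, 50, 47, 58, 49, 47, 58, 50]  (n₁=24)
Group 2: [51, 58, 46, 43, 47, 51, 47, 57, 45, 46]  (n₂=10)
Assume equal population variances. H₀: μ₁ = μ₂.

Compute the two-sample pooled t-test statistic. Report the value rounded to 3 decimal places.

x̄₁=52.625, s₁=4.716, n₁=24
x̄₂=49.100, s₂=5.065, n₂=10
s_p² = [23·4.716² + 9·5.065²]/32 = 23.2039
SE = √(s_p²·(1/24+1/10)) = 1.8131
t = (52.625−49.100)/1.8131 = 1.9442
df = 32

test statistic = 1.944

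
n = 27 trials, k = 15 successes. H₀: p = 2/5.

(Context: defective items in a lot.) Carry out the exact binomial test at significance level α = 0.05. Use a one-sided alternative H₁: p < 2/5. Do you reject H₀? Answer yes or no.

reject H₀: no

Exact binomial: n=27, k=15, p₀=2/5=0.4000
P(X≤15) from Σ C(n,i)·p₀^i·(1−p₀)^(n−i)
p-value (one-sided, H₁ less) = 0.96630
At α=0.05: p ≥ α → fail to reject H₀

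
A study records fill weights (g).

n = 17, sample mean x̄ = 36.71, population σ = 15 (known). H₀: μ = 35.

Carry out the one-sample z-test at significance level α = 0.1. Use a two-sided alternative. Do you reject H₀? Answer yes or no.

SE = σ/√n = 15/√17 = 3.6380
z = (x̄−μ₀)/SE = (36.71−35)/3.6380 = 0.4700
p-value (two-sided) = 0.63833
At α=0.1: p ≥ α → fail to reject H₀

reject H₀: no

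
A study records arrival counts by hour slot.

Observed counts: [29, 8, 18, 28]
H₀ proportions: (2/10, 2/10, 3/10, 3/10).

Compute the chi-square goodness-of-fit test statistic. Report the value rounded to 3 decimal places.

test statistic = 16.016

n = 83; E_i = n·p_i = [16.60, 16.60, 24.90, 24.90]
χ² = (29−16.60)²/16.60 + (8−16.60)²/16.60 + (18−24.90)²/24.90 + (28−24.90)²/24.90 = 16.0161
df = 3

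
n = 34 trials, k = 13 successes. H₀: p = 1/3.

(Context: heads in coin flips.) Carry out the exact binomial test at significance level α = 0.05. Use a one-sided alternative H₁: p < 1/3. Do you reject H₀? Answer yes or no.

reject H₀: no

Exact binomial: n=34, k=13, p₀=1/3=0.3333
P(X≤13) from Σ C(n,i)·p₀^i·(1−p₀)^(n−i)
p-value (one-sided, H₁ less) = 0.78684
At α=0.05: p ≥ α → fail to reject H₀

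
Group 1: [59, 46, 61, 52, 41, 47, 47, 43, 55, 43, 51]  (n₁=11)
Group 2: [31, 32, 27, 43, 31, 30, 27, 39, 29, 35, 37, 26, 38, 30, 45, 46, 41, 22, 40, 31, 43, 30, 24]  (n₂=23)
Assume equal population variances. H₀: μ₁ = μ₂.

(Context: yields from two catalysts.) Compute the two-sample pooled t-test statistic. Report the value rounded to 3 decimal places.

x̄₁=49.545, s₁=6.654, n₁=11
x̄₂=33.783, s₂=6.980, n₂=23
s_p² = [10·6.654² + 22·6.980²]/32 = 47.3325
SE = √(s_p²·(1/11+1/23)) = 2.5221
t = (49.545−33.783)/2.5221 = 6.2499
df = 32

test statistic = 6.250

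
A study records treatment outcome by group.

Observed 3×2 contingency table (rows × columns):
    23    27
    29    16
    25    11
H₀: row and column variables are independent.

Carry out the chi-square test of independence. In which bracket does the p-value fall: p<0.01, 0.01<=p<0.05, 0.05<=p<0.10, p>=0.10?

p-value bracket: 0.05<=p<0.10

Row totals [50, 45, 36], col totals [77, 54], n=131
χ² = (23−29.39)²/29.39 + (27−20.61)²/20.61 + (29−26.45)²/26.45 + (16−18.55)²/18.55 + (25−21.16)²/21.16 + (11−14.84)²/14.84 = 5.6562
df = 2
p-value (upper-tail) = 0.05913
→ bracket: 0.05<=p<0.10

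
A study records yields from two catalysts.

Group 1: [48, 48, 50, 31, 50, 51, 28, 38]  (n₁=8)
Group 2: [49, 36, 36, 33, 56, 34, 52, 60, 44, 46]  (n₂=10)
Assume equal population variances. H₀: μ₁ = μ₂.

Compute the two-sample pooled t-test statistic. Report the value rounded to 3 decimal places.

test statistic = -0.355

x̄₁=43.000, s₁=9.304, n₁=8
x̄₂=44.600, s₂=9.652, n₂=10
s_p² = [7·9.304² + 9·9.652²]/16 = 90.2750
SE = √(s_p²·(1/8+1/10)) = 4.5069
t = (43.000−44.600)/4.5069 = -0.3550
df = 16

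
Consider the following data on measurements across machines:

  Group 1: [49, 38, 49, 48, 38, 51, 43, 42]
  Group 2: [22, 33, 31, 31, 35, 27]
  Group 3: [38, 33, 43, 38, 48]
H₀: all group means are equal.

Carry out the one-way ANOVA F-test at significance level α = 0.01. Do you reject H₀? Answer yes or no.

Group means [44.75, 29.83, 40.00], grand mean 38.789
SSB = Σnᵢ(x̄ᵢ−x̄)² = 772.825; SSW = ΣΣ(x−x̄ᵢ)² = 426.333
MSB = 772.825/2 = 386.4123; MSW = 426.333/16 = 26.6458
F = MSB/MSW = 14.5018
df = (2, 16)
p-value (upper-tail) = 0.00026
At α=0.01: p < α → reject H₀

reject H₀: yes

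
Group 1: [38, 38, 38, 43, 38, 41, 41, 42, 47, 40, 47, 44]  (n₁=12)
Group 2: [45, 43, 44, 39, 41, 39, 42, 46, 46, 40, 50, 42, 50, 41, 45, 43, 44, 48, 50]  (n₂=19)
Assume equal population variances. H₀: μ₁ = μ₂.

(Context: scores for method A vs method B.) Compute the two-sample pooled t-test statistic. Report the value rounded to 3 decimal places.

test statistic = -2.103

x̄₁=41.417, s₁=3.315, n₁=12
x̄₂=44.105, s₂=3.557, n₂=19
s_p² = [11·3.315² + 18·3.557²]/29 = 12.0243
SE = √(s_p²·(1/12+1/19)) = 1.2786
t = (41.417−44.105)/1.2786 = -2.1027
df = 29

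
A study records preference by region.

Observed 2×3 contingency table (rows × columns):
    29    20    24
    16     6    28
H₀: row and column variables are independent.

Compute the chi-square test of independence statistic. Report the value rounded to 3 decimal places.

test statistic = 7.565

Row totals [73, 50], col totals [45, 26, 52], n=123
χ² = (29−26.71)²/26.71 + (20−15.43)²/15.43 + (24−30.86)²/30.86 + (16−18.29)²/18.29 + (6−10.57)²/10.57 + (28−21.14)²/21.14 = 7.5654
df = 2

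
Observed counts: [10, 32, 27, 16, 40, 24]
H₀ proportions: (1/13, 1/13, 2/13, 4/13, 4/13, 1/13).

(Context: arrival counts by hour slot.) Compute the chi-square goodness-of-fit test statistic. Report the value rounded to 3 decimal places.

test statistic = 71.607

n = 149; E_i = n·p_i = [11.46, 11.46, 22.92, 45.85, 45.85, 11.46]
χ² = (10−11.46)²/11.46 + (32−11.46)²/11.46 + (27−22.92)²/22.92 + (16−45.85)²/45.85 + (40−45.85)²/45.85 + (24−11.46)²/11.46 = 71.6074
df = 5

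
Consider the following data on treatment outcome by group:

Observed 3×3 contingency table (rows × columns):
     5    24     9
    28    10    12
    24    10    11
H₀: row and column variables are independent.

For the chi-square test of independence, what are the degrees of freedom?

degrees of freedom = 4

df = (r−1)(c−1) = (3−1)·(3−1) = 4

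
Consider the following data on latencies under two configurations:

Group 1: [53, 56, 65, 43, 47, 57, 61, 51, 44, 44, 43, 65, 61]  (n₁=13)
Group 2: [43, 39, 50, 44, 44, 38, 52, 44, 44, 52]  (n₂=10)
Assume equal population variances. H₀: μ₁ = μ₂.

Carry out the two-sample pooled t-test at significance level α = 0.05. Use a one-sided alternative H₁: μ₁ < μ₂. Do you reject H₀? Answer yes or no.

x̄₁=53.077, s₁=8.381, n₁=13
x̄₂=45.000, s₂=4.899, n₂=10
s_p² = [12·8.381² + 9·4.899²]/21 = 50.4249
SE = √(s_p²·(1/13+1/10)) = 2.9869
t = (53.077−45.000)/2.9869 = 2.7042
df = 21
p-value (one-sided, H₁ less) = 0.99336
At α=0.05: p ≥ α → fail to reject H₀

reject H₀: no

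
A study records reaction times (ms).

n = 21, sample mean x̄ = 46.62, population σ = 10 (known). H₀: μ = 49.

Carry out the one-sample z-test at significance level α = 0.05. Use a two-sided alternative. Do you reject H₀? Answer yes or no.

SE = σ/√n = 10/√21 = 2.1822
z = (x̄−μ₀)/SE = (46.62−49)/2.1822 = -1.0907
p-value (two-sided) = 0.27543
At α=0.05: p ≥ α → fail to reject H₀

reject H₀: no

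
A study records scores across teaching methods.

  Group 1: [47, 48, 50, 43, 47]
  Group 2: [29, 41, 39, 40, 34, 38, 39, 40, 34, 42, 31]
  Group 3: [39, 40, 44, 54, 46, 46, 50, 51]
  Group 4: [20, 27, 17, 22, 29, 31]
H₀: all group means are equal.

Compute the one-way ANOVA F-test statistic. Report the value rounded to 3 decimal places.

test statistic = 32.224

Group means [47.00, 37.00, 46.25, 24.33], grand mean 38.600
SSB = Σnᵢ(x̄ᵢ−x̄)² = 2070.367; SSW = ΣΣ(x−x̄ᵢ)² = 556.833
MSB = 2070.367/3 = 690.1222; MSW = 556.833/26 = 21.4167
F = MSB/MSW = 32.2236
df = (3, 26)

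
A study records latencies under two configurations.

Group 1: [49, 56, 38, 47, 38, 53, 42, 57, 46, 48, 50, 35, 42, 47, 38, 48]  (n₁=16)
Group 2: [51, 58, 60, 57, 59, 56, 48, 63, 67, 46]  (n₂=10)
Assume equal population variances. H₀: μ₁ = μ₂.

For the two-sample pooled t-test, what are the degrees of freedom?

degrees of freedom = 24

df = n₁ + n₂ − 2 = 16 + 10 − 2 = 24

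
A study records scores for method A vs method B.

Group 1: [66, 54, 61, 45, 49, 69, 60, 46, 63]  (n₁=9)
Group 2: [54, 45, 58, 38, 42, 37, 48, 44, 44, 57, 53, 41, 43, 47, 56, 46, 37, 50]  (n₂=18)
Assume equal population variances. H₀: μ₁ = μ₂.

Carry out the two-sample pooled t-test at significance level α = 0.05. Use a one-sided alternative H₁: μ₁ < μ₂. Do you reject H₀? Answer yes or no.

x̄₁=57.000, s₁=8.832, n₁=9
x̄₂=46.667, s₂=6.756, n₂=18
s_p² = [8·8.832² + 17·6.756²]/25 = 56.0000
SE = √(s_p²·(1/9+1/18)) = 3.0551
t = (57.000−46.667)/3.0551 = 3.3824
df = 25
p-value (one-sided, H₁ less) = 0.99882
At α=0.05: p ≥ α → fail to reject H₀

reject H₀: no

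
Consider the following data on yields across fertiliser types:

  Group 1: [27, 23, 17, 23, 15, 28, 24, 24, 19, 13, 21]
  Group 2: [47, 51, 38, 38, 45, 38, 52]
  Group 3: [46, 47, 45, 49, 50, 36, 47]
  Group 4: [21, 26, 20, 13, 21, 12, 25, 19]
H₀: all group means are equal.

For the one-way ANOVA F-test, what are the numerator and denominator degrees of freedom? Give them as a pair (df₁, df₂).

k = 4 groups, N = 33 total
df = (k−1, N−k) = (4−1, 33−4) = (3, 29)

degrees of freedom = [3, 29]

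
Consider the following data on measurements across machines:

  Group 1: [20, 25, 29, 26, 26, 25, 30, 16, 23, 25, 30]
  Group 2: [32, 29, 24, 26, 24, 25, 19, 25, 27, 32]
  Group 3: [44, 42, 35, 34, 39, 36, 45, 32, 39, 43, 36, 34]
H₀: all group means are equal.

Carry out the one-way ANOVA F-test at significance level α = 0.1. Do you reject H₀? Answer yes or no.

Group means [25.00, 26.30, 38.25], grand mean 30.212
SSB = Σnᵢ(x̄ᵢ−x̄)² = 1227.165; SSW = ΣΣ(x−x̄ᵢ)² = 530.350
MSB = 1227.165/2 = 613.5826; MSW = 530.350/30 = 17.6783
F = MSB/MSW = 34.7082
df = (2, 30)
p-value (upper-tail) = 0.00000
At α=0.1: p < α → reject H₀

reject H₀: yes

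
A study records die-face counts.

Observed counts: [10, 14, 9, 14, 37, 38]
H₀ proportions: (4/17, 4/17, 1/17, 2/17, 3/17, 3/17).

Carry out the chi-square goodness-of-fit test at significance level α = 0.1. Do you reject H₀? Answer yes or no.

n = 122; E_i = n·p_i = [28.71, 28.71, 7.18, 14.35, 21.53, 21.53]
χ² = (10−28.71)²/28.71 + (14−28.71)²/28.71 + (9−7.18)²/7.18 + (14−14.35)²/14.35 + (37−21.53)²/21.53 + (38−21.53)²/21.53 = 43.9126
df = 5
p-value (upper-tail) = 0.00000
At α=0.1: p < α → reject H₀

reject H₀: yes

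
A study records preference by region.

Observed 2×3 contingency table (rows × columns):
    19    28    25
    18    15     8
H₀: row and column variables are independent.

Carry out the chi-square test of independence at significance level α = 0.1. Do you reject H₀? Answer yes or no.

Row totals [72, 41], col totals [37, 43, 33], n=113
χ² = (19−23.58)²/23.58 + (28−27.40)²/27.40 + (25−21.03)²/21.03 + (18−13.42)²/13.42 + (15−15.60)²/15.60 + (8−11.97)²/11.97 = 4.5531
df = 2
p-value (upper-tail) = 0.10264
At α=0.1: p ≥ α → fail to reject H₀

reject H₀: no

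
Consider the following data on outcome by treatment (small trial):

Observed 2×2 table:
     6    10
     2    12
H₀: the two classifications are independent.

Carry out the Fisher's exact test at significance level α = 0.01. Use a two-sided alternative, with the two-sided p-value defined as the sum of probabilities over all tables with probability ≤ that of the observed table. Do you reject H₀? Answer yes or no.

reject H₀: no

Margins: r₁=16, r₂=14, c₁=8, c₂=22, n=30
p_obs = C(16,6)·C(14,2)/C(30,8); sum pmf over tables with pmf ≤ p_obs
p-value (two-sided) = 0.22553
At α=0.01: p ≥ α → fail to reject H₀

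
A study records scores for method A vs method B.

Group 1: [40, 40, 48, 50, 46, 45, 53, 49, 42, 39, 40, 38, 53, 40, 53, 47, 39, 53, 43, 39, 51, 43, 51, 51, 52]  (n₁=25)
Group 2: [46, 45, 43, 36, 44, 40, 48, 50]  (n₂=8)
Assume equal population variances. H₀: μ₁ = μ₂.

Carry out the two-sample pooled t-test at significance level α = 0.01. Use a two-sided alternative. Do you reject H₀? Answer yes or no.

reject H₀: no

x̄₁=45.800, s₁=5.500, n₁=25
x̄₂=44.000, s₂=4.440, n₂=8
s_p² = [24·5.500² + 7·4.440²]/31 = 27.8710
SE = √(s_p²·(1/25+1/8)) = 2.1445
t = (45.800−44.000)/2.1445 = 0.8394
df = 31
p-value (two-sided) = 0.40769
At α=0.01: p ≥ α → fail to reject H₀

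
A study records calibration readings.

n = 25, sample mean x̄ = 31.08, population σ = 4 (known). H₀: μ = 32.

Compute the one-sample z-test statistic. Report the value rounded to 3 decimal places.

SE = σ/√n = 4/√25 = 0.8000
z = (x̄−μ₀)/SE = (31.08−32)/0.8000 = -1.1500

test statistic = -1.150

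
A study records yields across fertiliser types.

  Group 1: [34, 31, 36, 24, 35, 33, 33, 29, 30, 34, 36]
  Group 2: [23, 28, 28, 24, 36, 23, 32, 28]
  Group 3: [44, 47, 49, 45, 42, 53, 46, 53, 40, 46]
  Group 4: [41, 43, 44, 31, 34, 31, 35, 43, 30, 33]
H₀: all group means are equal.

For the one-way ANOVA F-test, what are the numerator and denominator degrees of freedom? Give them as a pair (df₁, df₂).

k = 4 groups, N = 39 total
df = (k−1, N−k) = (4−1, 39−4) = (3, 35)

degrees of freedom = [3, 35]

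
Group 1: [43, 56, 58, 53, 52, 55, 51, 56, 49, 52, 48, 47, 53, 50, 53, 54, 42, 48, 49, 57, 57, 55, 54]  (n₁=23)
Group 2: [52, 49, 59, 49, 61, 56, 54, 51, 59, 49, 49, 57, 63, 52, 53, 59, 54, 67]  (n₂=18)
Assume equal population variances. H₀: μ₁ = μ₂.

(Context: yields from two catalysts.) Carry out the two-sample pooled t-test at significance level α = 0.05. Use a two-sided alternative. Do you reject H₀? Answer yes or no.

x̄₁=51.826, s₁=4.303, n₁=23
x̄₂=55.167, s₂=5.316, n₂=18
s_p² = [22·4.303² + 17·5.316²]/39 = 22.7642
SE = √(s_p²·(1/23+1/18)) = 1.5015
t = (51.826−55.167)/1.5015 = -2.2249
df = 39
p-value (two-sided) = 0.03195
At α=0.05: p < α → reject H₀

reject H₀: yes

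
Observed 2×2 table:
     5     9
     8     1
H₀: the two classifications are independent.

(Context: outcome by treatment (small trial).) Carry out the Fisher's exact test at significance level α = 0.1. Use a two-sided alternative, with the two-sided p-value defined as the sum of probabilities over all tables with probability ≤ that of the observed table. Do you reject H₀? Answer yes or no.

reject H₀: yes

Margins: r₁=14, r₂=9, c₁=13, c₂=10, n=23
p_obs = C(14,5)·C(9,8)/C(23,13); sum pmf over tables with pmf ≤ p_obs
p-value (two-sided) = 0.02881
At α=0.1: p < α → reject H₀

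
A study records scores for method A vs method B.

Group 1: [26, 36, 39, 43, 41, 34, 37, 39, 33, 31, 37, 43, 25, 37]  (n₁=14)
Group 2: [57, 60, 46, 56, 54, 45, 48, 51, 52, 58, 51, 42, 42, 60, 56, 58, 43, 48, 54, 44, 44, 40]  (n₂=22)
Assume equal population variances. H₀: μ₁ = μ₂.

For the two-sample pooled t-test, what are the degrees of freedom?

degrees of freedom = 34

df = n₁ + n₂ − 2 = 14 + 22 − 2 = 34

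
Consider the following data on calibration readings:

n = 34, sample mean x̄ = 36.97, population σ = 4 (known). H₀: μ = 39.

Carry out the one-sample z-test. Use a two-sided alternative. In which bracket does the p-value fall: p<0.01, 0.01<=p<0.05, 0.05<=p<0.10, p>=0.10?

SE = σ/√n = 4/√34 = 0.6860
z = (x̄−μ₀)/SE = (36.97−39)/0.6860 = -2.9592
p-value (two-sided) = 0.00308
→ bracket: p<0.01

p-value bracket: p<0.01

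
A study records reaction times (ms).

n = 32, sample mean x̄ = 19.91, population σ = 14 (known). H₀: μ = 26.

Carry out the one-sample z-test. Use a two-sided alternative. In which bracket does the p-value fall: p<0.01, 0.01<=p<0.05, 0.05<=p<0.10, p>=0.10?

p-value bracket: 0.01<=p<0.05

SE = σ/√n = 14/√32 = 2.4749
z = (x̄−μ₀)/SE = (19.91−26)/2.4749 = -2.4607
p-value (two-sided) = 0.01387
→ bracket: 0.01<=p<0.05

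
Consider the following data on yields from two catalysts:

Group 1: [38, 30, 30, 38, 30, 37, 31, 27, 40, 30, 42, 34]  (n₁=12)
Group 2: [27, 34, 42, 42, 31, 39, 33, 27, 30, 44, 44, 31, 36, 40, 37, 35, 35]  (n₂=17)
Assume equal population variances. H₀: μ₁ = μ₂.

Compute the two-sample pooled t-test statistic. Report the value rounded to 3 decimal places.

test statistic = -0.900

x̄₁=33.917, s₁=4.889, n₁=12
x̄₂=35.706, s₂=5.520, n₂=17
s_p² = [11·4.889² + 16·5.520²]/27 = 27.7943
SE = √(s_p²·(1/12+1/17)) = 1.9878
t = (33.917−35.706)/1.9878 = -0.9001
df = 27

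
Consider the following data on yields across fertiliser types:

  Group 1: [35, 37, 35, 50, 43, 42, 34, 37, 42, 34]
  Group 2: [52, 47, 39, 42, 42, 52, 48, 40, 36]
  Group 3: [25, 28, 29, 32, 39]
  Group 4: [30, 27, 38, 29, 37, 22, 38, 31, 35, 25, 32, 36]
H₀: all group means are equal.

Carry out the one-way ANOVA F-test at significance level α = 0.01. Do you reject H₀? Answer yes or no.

Group means [38.90, 44.22, 30.60, 31.67], grand mean 36.667
SSB = Σnᵢ(x̄ᵢ−x̄)² = 1047.678; SSW = ΣΣ(x−x̄ᵢ)² = 932.322
MSB = 1047.678/3 = 349.2259; MSW = 932.322/32 = 29.1351
F = MSB/MSW = 11.9864
df = (3, 32)
p-value (upper-tail) = 0.00002
At α=0.01: p < α → reject H₀

reject H₀: yes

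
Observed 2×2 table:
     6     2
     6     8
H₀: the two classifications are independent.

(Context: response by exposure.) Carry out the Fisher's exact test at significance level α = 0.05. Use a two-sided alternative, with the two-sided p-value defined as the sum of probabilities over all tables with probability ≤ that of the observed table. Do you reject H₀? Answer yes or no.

reject H₀: no

Margins: r₁=8, r₂=14, c₁=12, c₂=10, n=22
p_obs = C(8,6)·C(14,6)/C(22,12); sum pmf over tables with pmf ≤ p_obs
p-value (two-sided) = 0.20433
At α=0.05: p ≥ α → fail to reject H₀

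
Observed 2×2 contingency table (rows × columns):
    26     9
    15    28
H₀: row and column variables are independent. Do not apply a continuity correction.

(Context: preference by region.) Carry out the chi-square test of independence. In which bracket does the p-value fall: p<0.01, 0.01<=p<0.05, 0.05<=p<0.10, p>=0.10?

p-value bracket: p<0.01

Row totals [35, 43], col totals [41, 37], n=78
χ² = (26−18.40)²/18.40 + (9−16.60)²/16.60 + (15−22.60)²/22.60 + (28−20.40)²/20.40 = 12.0138
df = 1
p-value (upper-tail) = 0.00053
→ bracket: p<0.01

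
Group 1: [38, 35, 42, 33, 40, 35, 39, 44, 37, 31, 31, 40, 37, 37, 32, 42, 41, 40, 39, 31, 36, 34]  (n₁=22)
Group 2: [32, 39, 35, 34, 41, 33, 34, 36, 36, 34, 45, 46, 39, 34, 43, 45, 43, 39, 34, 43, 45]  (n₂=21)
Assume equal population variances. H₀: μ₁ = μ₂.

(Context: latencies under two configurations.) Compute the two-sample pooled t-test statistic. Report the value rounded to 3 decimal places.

test statistic = -1.191

x̄₁=37.000, s₁=3.891, n₁=22
x̄₂=38.571, s₂=4.739, n₂=21
s_p² = [21·3.891² + 20·4.739²]/41 = 18.7108
SE = √(s_p²·(1/22+1/21)) = 1.3197
t = (37.000−38.571)/1.3197 = -1.1908
df = 41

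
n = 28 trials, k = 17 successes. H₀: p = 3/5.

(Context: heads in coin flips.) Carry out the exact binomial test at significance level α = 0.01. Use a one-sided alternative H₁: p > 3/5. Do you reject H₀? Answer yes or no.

reject H₀: no

Exact binomial: n=28, k=17, p₀=3/5=0.6000
P(X≥17) from Σ C(n,i)·p₀^i·(1−p₀)^(n−i)
p-value (one-sided, H₁ greater) = 0.55102
At α=0.01: p ≥ α → fail to reject H₀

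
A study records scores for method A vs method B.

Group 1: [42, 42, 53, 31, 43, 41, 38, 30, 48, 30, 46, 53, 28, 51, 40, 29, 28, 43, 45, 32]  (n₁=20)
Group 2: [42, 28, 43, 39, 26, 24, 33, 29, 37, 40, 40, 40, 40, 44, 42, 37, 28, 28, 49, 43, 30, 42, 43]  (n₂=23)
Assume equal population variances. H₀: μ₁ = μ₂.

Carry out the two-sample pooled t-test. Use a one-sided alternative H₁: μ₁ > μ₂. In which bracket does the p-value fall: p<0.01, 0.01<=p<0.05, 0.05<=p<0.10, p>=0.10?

x̄₁=39.650, s₁=8.481, n₁=20
x̄₂=36.826, s₂=6.998, n₂=23
s_p² = [19·8.481² + 22·6.998²]/41 = 59.6062
SE = √(s_p²·(1/20+1/23)) = 2.3605
t = (39.650−36.826)/2.3605 = 1.1963
df = 41
p-value (one-sided, H₁ greater) = 0.11922
→ bracket: p>=0.10

p-value bracket: p>=0.10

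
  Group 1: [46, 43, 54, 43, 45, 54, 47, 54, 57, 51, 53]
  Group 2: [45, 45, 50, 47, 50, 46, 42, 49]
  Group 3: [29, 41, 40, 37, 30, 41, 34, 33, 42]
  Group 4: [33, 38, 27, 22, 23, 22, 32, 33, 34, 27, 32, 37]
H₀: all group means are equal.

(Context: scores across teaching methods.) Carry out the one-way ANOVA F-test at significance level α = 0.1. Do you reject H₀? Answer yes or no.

reject H₀: yes

Group means [49.73, 46.75, 36.33, 30.00], grand mean 40.200
SSB = Σnᵢ(x̄ᵢ−x̄)² = 2724.718; SSW = ΣΣ(x−x̄ᵢ)² = 859.682
MSB = 2724.718/3 = 908.2394; MSW = 859.682/36 = 23.8801
F = MSB/MSW = 38.0334
df = (3, 36)
p-value (upper-tail) = 0.00000
At α=0.1: p < α → reject H₀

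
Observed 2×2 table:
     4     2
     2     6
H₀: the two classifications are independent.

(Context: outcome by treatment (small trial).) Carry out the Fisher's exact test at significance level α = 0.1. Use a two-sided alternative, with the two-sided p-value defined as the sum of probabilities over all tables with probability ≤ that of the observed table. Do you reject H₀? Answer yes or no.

Margins: r₁=6, r₂=8, c₁=6, c₂=8, n=14
p_obs = C(6,4)·C(8,2)/C(14,6); sum pmf over tables with pmf ≤ p_obs
p-value (two-sided) = 0.27739
At α=0.1: p ≥ α → fail to reject H₀

reject H₀: no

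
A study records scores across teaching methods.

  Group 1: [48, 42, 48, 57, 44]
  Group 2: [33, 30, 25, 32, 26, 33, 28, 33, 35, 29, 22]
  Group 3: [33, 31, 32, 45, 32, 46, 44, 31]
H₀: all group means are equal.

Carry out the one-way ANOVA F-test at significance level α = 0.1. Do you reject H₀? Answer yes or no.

Group means [47.80, 29.64, 36.75], grand mean 35.792
SSB = Σnᵢ(x̄ᵢ−x̄)² = 1145.113; SSW = ΣΣ(x−x̄ᵢ)² = 628.845
MSB = 1145.113/2 = 572.5564; MSW = 628.845/21 = 29.9450
F = MSB/MSW = 19.1203
df = (2, 21)
p-value (upper-tail) = 0.00002
At α=0.1: p < α → reject H₀

reject H₀: yes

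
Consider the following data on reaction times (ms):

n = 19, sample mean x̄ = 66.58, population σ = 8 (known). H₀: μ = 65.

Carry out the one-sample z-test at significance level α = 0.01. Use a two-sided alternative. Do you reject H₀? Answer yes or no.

reject H₀: no

SE = σ/√n = 8/√19 = 1.8353
z = (x̄−μ₀)/SE = (66.58−65)/1.8353 = 0.8609
p-value (two-sided) = 0.38930
At α=0.01: p ≥ α → fail to reject H₀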